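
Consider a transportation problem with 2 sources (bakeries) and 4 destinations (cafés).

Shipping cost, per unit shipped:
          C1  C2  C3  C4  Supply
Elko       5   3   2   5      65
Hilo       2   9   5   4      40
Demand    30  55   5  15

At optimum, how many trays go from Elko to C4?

Optimal shipments:
  Elko->C2: 55 × 3 = 165
  Elko->C3: 5 × 2 = 10
  Elko->C4: 5 × 5 = 25
  Hilo->C1: 30 × 2 = 60
  Hilo->C4: 10 × 4 = 40
Total cost = 300.
So Elko→C4 carries 5 trays.

5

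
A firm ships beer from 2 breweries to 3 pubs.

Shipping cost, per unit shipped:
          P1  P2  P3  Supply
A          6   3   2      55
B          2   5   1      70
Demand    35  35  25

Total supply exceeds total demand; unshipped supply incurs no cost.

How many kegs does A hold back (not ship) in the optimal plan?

An optimal plan:
  A→P2: 35 × 3 = 105
  B→P1: 35 × 2 = 70
  B→P3: 25 × 1 = 25
Total cost = 200.
A ships 35 of its 55, leaving 20.

20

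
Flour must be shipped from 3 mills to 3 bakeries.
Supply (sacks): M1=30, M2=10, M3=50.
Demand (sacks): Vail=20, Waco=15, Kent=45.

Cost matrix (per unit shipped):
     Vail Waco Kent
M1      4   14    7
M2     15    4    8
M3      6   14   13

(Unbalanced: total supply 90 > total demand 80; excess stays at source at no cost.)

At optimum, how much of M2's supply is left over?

0

An optimal plan:
  M1–Kent: 30 sacks
  M2–Waco: 10 sacks
  M3–Vail: 20 sacks
  M3–Waco: 5 sacks
  M3–Kent: 15 sacks
Total cost = 635.
M2 ships 10 of its 10, leaving 0.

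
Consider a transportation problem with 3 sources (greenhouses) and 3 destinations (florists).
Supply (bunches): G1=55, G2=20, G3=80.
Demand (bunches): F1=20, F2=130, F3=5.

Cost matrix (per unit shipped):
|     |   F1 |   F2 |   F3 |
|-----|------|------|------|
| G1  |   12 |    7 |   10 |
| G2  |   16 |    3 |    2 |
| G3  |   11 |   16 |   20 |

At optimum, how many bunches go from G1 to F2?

55

The minimum-cost plan:
  G1→F2: 55 × 7 = 385
  G2→F2: 15 × 3 = 45
  G2→F3: 5 × 2 = 10
  G3→F1: 20 × 11 = 220
  G3→F2: 60 × 16 = 960
Total cost = 1620.
So G1→F2 carries 55 bunches.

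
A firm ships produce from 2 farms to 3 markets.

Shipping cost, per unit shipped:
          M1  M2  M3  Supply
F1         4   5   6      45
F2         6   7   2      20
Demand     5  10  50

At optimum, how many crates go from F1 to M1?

The minimum-cost plan:
  F1->M1: 5 crates
  F1->M2: 10 crates
  F1->M3: 30 crates
  F2->M3: 20 crates
Total cost = 290.
So F1→M1 carries 5 crates.

5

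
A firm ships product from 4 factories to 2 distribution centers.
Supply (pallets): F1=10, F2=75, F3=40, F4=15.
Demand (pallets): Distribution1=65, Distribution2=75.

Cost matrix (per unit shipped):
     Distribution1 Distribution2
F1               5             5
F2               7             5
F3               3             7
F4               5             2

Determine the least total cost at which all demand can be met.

Optimal allocation:
  F1→Distribution1: 10 pallets
  F2→Distribution1: 15 pallets
  F2→Distribution2: 60 pallets
  F3→Distribution1: 40 pallets
  F4→Distribution2: 15 pallets
Total cost = 605.

605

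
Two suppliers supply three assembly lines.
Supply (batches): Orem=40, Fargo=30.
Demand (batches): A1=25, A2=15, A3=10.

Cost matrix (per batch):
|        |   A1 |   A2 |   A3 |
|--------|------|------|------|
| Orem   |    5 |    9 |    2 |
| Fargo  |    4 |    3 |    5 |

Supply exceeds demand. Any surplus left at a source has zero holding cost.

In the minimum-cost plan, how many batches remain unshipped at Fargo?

Minimum-cost shipments:
  Orem->A1: 10 batches
  Orem->A3: 10 batches
  Fargo->A1: 15 batches
  Fargo->A2: 15 batches
Total cost = 175.
Fargo ships 30 of its 30, leaving 0.

0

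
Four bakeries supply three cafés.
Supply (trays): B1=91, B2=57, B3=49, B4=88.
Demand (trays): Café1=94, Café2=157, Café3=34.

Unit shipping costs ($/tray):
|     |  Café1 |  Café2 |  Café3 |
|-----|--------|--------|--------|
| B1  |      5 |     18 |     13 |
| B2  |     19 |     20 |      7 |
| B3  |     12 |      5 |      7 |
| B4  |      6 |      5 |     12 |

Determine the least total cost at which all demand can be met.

1835

One minimum-cost allocation:
  B1->Café1: 91 × $5 = $455
  B2->Café1: 3 × $19 = $57
  B2->Café2: 20 × $20 = $400
  B2->Café3: 34 × $7 = $238
  B3->Café2: 49 × $5 = $245
  B4->Café2: 88 × $5 = $440
Total = 455 + 57 + 400 + 238 + 245 + 440 = $1835.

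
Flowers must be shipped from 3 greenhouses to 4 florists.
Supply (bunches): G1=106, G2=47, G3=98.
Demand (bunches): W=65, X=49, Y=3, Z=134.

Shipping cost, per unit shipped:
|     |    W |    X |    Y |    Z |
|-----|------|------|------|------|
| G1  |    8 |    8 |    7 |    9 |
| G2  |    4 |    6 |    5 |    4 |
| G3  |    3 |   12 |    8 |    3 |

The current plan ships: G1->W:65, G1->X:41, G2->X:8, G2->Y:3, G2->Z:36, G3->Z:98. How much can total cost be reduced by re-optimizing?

22

Current plan cost = 65·8 + 41·8 + 8·6 + 3·5 + 36·4 + 98·3 = 1349.
Optimal plan:
  G1–W: 54 × 8 = 432
  G1–X: 49 × 8 = 392
  G1–Y: 3 × 7 = 21
  G2–W: 11 × 4 = 44
  G2–Z: 36 × 4 = 144
  G3–Z: 98 × 3 = 294
Optimal cost = 1327.
Saving = 1349 − 1327 = 22.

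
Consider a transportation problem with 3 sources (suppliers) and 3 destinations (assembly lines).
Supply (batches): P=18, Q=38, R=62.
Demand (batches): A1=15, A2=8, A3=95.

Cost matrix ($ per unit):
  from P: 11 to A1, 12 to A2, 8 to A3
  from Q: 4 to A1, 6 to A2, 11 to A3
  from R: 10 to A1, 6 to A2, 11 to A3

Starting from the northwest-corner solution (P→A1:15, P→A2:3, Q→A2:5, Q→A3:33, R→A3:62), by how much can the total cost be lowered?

177

Current plan cost = 15·11 + 3·12 + 5·6 + 33·11 + 62·11 = $1276.
Optimal plan:
  P→A3: 18 × $8 = $144
  Q→A1: 15 × $4 = $60
  Q→A3: 23 × $11 = $253
  R→A2: 8 × $6 = $48
  R→A3: 54 × $11 = $594
Optimal cost = $1099.
Saving = 1276 − 1099 = $177.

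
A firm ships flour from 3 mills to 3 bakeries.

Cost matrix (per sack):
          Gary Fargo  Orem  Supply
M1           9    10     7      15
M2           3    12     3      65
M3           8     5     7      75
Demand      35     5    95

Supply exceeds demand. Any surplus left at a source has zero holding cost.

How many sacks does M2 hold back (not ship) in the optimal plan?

0

An optimal plan:
  M2->Gary: 35 sacks
  M2->Orem: 30 sacks
  M3->Fargo: 5 sacks
  M3->Orem: 65 sacks
Total cost = 675.
M2 ships 65 of its 65, leaving 0.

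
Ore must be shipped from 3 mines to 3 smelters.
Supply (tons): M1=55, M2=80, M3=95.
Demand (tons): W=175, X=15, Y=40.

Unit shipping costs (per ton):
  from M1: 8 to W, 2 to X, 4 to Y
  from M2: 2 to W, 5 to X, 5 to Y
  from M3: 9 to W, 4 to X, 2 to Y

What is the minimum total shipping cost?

One minimum-cost allocation:
  M1 to W: 40 × 8 = 320
  M1 to X: 15 × 2 = 30
  M2 to W: 80 × 2 = 160
  M3 to W: 55 × 9 = 495
  M3 to Y: 40 × 2 = 80
Total = 320 + 30 + 160 + 495 + 80 = 1085.

1085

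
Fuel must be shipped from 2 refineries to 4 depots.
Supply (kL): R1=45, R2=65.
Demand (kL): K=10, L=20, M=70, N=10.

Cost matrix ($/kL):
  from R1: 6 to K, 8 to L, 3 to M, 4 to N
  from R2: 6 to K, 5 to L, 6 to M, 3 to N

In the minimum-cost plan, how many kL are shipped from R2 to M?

Optimal shipments:
  R1→M: 45 kL
  R2→K: 10 kL
  R2→L: 20 kL
  R2→M: 25 kL
  R2→N: 10 kL
Total cost = $475.
So R2→M carries 25 kL.

25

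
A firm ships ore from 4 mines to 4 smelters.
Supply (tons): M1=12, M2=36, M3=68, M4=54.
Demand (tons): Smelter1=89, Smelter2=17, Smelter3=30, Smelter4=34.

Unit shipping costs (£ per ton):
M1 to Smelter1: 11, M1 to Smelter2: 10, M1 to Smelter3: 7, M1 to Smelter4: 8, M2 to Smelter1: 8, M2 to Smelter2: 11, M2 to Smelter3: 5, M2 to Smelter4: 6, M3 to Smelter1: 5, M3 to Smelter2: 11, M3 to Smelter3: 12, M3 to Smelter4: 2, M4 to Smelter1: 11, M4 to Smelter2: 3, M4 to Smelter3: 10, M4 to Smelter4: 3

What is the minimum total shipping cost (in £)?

An optimal shipping plan:
  M1–Smelter3: 12 × £7 = £84
  M2–Smelter1: 18 × £8 = £144
  M2–Smelter3: 18 × £5 = £90
  M3–Smelter1: 68 × £5 = £340
  M4–Smelter1: 3 × £11 = £33
  M4–Smelter2: 17 × £3 = £51
  M4–Smelter4: 34 × £3 = £102
Total = 84 + 144 + 90 + 340 + 33 + 51 + 102 = £844.
(Supply check: M1 ships 12; M2 ships 36; M3 ships 68; M4 ships 54.)

844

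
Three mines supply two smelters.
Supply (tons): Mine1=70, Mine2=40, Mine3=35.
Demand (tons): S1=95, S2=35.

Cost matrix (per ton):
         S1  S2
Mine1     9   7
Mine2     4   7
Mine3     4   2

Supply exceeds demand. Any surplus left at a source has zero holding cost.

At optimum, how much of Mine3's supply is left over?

An optimal plan:
  Mine1 to S1: 20 × 9 = 180
  Mine1 to S2: 35 × 7 = 245
  Mine2 to S1: 40 × 4 = 160
  Mine3 to S1: 35 × 4 = 140
Total cost = 725.
Mine3 ships 35 of its 35, leaving 0.

0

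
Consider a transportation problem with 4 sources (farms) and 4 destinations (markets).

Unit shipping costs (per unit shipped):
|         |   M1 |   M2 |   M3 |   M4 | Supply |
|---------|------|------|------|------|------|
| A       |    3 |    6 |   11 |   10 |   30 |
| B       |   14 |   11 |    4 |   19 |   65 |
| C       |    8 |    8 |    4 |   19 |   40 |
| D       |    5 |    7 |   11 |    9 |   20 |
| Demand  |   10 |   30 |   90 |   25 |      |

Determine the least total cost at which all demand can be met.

830

An optimal shipping plan:
  A→M1: 10 × 3 = 30
  A→M2: 15 × 6 = 90
  A→M4: 5 × 10 = 50
  B→M3: 65 × 4 = 260
  C→M2: 15 × 8 = 120
  C→M3: 25 × 4 = 100
  D→M4: 20 × 9 = 180
Total = 30 + 90 + 50 + 260 + 120 + 100 + 180 = 830.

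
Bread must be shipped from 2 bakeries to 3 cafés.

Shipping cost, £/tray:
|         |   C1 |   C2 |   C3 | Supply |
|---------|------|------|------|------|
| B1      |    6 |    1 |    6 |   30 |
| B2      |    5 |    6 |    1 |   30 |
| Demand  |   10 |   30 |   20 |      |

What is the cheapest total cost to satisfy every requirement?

A cheapest plan:
  B1 to C2: 30 × £1 = £30
  B2 to C1: 10 × £5 = £50
  B2 to C3: 20 × £1 = £20
Total = 30 + 50 + 20 = £100.
(Supply check: B1 ships 30; B2 ships 30.)

100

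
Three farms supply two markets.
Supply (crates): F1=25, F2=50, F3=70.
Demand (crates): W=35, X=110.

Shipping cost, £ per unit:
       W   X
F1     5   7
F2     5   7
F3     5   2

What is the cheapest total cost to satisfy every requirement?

One minimum-cost allocation:
  F1->X: 25 crates
  F2->W: 35 crates
  F2->X: 15 crates
  F3->X: 70 crates
Total cost = £595.

595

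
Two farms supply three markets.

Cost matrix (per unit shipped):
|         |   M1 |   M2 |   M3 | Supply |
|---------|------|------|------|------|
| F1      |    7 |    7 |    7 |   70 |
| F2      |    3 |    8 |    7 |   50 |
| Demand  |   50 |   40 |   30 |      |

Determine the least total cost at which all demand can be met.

One minimum-cost allocation:
  F1->M2: 40 crates
  F1->M3: 30 crates
  F2->M1: 50 crates
Total cost = 640.

640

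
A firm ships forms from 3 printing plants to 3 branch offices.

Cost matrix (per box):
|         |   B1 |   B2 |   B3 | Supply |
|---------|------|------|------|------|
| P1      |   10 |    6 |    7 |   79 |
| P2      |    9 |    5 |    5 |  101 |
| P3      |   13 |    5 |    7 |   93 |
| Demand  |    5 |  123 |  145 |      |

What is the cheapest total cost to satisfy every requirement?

An optimal shipping plan:
  P1->B1: 5 × 10 = 50
  P1->B2: 30 × 6 = 180
  P1->B3: 44 × 7 = 308
  P2->B3: 101 × 5 = 505
  P3->B2: 93 × 5 = 465
Total = 50 + 180 + 308 + 505 + 465 = 1508.
(Supply check: P1 ships 79; P2 ships 101; P3 ships 93.)

1508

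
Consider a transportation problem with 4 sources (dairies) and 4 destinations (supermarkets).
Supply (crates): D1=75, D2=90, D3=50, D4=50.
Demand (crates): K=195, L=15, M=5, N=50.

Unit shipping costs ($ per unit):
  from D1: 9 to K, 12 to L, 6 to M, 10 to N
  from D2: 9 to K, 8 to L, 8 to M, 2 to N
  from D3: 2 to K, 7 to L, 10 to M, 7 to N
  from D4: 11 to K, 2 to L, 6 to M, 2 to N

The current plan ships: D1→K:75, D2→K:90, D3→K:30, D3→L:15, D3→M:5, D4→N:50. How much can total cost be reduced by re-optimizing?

Current plan cost = 75·9 + 90·9 + 30·2 + 15·7 + 5·10 + 50·2 = $1800.
Optimal plan:
  D1 to K: 75 × $9 = $675
  D2 to K: 70 × $9 = $630
  D2 to N: 20 × $2 = $40
  D3 to K: 50 × $2 = $100
  D4 to L: 15 × $2 = $30
  D4 to M: 5 × $6 = $30
  D4 to N: 30 × $2 = $60
Optimal cost = $1565.
Saving = 1800 − 1565 = $235.

235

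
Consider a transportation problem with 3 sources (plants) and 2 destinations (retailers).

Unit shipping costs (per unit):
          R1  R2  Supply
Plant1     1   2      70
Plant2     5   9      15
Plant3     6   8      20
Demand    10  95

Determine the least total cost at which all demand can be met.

395

Optimal allocation:
  Plant1→R2: 70 × 2 = 140
  Plant2→R1: 10 × 5 = 50
  Plant2→R2: 5 × 9 = 45
  Plant3→R2: 20 × 8 = 160
Total = 140 + 50 + 45 + 160 = 395.
(Supply check: Plant1 ships 70; Plant2 ships 15; Plant3 ships 20.)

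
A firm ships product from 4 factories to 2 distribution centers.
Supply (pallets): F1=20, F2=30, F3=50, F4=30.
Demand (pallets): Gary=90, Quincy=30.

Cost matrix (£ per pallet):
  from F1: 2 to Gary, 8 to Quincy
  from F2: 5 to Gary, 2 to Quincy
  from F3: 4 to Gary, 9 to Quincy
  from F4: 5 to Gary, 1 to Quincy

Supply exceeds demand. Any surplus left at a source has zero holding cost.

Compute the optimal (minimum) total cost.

A cheapest plan:
  F1->Gary: 20 × £2 = £40
  F2->Gary: 20 × £5 = £100
  F3->Gary: 50 × £4 = £200
  F4->Quincy: 30 × £1 = £30
Total = 40 + 100 + 200 + 30 = £370.

370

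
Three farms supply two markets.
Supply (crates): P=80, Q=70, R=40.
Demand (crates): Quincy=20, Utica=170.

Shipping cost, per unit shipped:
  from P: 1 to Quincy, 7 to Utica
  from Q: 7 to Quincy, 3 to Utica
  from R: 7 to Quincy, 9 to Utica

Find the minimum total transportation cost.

One minimum-cost allocation:
  P→Quincy: 20 crates
  P→Utica: 60 crates
  Q→Utica: 70 crates
  R→Utica: 40 crates
Total cost = 1010.

1010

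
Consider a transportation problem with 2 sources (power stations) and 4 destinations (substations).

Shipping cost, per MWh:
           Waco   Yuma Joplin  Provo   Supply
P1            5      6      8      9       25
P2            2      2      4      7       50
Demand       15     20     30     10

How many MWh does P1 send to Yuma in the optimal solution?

0

The minimum-cost plan:
  P1 to Waco: 15 × 5 = 75
  P1 to Provo: 10 × 9 = 90
  P2 to Yuma: 20 × 2 = 40
  P2 to Joplin: 30 × 4 = 120
Total cost = 325.
The route P1→Yuma is not used.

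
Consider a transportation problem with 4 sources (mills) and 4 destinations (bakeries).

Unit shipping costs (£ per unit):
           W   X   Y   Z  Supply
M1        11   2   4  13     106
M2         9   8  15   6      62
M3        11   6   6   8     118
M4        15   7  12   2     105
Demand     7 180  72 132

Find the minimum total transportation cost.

Optimal allocation:
  M1–X: 106 × £2 = £212
  M2–W: 7 × £9 = £63
  M2–X: 28 × £8 = £224
  M2–Z: 27 × £6 = £162
  M3–X: 46 × £6 = £276
  M3–Y: 72 × £6 = £432
  M4–Z: 105 × £2 = £210
Total = 212 + 63 + 224 + 162 + 276 + 432 + 210 = £1579.

1579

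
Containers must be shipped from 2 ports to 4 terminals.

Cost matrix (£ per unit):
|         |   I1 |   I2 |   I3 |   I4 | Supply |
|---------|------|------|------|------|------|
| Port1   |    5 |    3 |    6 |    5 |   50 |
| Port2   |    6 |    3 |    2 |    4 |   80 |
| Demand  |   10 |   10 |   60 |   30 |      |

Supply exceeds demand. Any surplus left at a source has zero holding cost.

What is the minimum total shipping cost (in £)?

330

A cheapest plan:
  Port1→I1: 10 × £5 = £50
  Port1→I2: 10 × £3 = £30
  Port1→I4: 10 × £5 = £50
  Port2→I3: 60 × £2 = £120
  Port2→I4: 20 × £4 = £80
Total = 50 + 30 + 50 + 120 + 80 = £330.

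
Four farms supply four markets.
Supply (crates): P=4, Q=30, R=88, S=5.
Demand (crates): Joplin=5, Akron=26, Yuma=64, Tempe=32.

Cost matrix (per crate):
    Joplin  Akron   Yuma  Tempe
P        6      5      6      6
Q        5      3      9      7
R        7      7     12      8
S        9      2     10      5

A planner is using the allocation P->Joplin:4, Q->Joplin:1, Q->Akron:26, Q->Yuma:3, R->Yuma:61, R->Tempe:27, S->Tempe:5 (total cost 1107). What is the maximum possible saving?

26

Current plan cost = 4·6 + 1·5 + 26·3 + 3·9 + 61·12 + 27·8 + 5·5 = 1107.
Optimal plan:
  P->Yuma: 4 × 6 = 24
  Q->Akron: 21 × 3 = 63
  Q->Yuma: 9 × 9 = 81
  R->Joplin: 5 × 7 = 35
  R->Yuma: 51 × 12 = 612
  R->Tempe: 32 × 8 = 256
  S->Akron: 5 × 2 = 10
Optimal cost = 1081.
Saving = 1107 − 1081 = 26.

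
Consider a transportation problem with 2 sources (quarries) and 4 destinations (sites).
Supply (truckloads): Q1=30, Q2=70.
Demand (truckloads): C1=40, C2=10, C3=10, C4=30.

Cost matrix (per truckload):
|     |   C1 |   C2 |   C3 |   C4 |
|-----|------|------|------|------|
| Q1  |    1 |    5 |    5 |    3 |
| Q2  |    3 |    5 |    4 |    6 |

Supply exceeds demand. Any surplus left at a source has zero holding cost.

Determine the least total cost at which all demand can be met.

300

One minimum-cost allocation:
  Q1–C4: 30 × 3 = 90
  Q2–C1: 40 × 3 = 120
  Q2–C2: 10 × 5 = 50
  Q2–C3: 10 × 4 = 40
Total = 90 + 120 + 50 + 40 = 300.
(Supply check: Q1 ships 30; Q2 ships 60.)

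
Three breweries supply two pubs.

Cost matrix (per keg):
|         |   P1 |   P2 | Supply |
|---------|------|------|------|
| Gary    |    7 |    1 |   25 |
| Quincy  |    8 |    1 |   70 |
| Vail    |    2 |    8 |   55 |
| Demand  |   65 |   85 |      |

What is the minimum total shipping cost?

An optimal shipping plan:
  Gary to P1: 10 × 7 = 70
  Gary to P2: 15 × 1 = 15
  Quincy to P2: 70 × 1 = 70
  Vail to P1: 55 × 2 = 110
Total = 70 + 15 + 70 + 110 = 265.
(Supply check: Gary ships 25; Quincy ships 70; Vail ships 55.)

265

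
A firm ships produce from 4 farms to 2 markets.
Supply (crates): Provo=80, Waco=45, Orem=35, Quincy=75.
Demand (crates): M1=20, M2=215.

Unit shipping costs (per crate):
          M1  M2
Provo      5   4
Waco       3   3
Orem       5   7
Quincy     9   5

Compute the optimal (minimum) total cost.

One minimum-cost allocation:
  Provo to M2: 80 crates
  Waco to M2: 45 crates
  Orem to M1: 20 crates
  Orem to M2: 15 crates
  Quincy to M2: 75 crates
Total cost = 1035.

1035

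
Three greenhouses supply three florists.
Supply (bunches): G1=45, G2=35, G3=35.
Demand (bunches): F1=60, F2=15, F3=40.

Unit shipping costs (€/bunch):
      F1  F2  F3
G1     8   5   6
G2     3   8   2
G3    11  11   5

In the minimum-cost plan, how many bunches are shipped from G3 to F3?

Optimal shipments:
  G1->F1: 25 × €8 = €200
  G1->F2: 15 × €5 = €75
  G1->F3: 5 × €6 = €30
  G2->F1: 35 × €3 = €105
  G3->F3: 35 × €5 = €175
Total cost = €585.
So G3→F3 carries 35 bunches.

35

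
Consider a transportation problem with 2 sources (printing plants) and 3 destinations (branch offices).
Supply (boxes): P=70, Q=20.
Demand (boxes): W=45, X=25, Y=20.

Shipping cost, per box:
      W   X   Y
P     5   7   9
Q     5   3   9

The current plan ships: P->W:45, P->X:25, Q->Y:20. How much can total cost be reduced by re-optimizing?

80

Current plan cost = 45·5 + 25·7 + 20·9 = 580.
Optimal plan:
  P to W: 45 × 5 = 225
  P to X: 5 × 7 = 35
  P to Y: 20 × 9 = 180
  Q to X: 20 × 3 = 60
Optimal cost = 500.
Saving = 580 − 500 = 80.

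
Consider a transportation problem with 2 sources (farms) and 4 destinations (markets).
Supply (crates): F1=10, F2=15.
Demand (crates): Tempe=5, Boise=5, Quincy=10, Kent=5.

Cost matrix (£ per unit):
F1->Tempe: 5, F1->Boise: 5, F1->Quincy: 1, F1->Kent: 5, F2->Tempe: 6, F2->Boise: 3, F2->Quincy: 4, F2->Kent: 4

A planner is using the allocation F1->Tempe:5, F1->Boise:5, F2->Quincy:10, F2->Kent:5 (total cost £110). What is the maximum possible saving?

35

Current plan cost = 5·5 + 5·5 + 10·4 + 5·4 = £110.
Optimal plan:
  F1 to Quincy: 10 crates
  F2 to Tempe: 5 crates
  F2 to Boise: 5 crates
  F2 to Kent: 5 crates
Optimal cost = £75.
Saving = 110 − 75 = £35.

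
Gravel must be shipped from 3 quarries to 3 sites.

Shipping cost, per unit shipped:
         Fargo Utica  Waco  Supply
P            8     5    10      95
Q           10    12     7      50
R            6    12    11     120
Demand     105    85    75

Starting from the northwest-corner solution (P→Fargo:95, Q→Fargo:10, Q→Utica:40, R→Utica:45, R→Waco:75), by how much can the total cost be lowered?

Current plan cost = 95·8 + 10·10 + 40·12 + 45·12 + 75·11 = 2705.
Optimal plan:
  P→Utica: 85 × 5 = 425
  P→Waco: 10 × 10 = 100
  Q→Waco: 50 × 7 = 350
  R→Fargo: 105 × 6 = 630
  R→Waco: 15 × 11 = 165
Optimal cost = 1670.
Saving = 2705 − 1670 = 1035.

1035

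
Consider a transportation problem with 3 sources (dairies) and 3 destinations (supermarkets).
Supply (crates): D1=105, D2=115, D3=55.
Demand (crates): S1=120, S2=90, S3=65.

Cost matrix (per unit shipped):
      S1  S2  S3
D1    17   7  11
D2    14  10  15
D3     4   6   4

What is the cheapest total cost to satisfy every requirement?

2625

One minimum-cost allocation:
  D1->S2: 90 × 7 = 630
  D1->S3: 15 × 11 = 165
  D2->S1: 115 × 14 = 1610
  D3->S1: 5 × 4 = 20
  D3->S3: 50 × 4 = 200
Total = 630 + 165 + 1610 + 20 + 200 = 2625.
(Supply check: D1 ships 105; D2 ships 115; D3 ships 55.)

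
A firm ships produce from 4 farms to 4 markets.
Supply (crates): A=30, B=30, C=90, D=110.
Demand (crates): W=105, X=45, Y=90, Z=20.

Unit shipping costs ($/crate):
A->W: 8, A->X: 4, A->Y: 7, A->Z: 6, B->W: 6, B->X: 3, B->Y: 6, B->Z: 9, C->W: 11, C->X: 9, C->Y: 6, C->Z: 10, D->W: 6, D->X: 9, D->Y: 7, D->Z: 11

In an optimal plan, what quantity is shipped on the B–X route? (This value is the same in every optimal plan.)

The minimum-cost plan:
  A to X: 15 × $4 = $60
  A to Z: 15 × $6 = $90
  B to X: 30 × $3 = $90
  C to Y: 90 × $6 = $540
  D to W: 105 × $6 = $630
  D to Z: 5 × $11 = $55
Total cost = $1465.
So B→X carries 30 crates.

30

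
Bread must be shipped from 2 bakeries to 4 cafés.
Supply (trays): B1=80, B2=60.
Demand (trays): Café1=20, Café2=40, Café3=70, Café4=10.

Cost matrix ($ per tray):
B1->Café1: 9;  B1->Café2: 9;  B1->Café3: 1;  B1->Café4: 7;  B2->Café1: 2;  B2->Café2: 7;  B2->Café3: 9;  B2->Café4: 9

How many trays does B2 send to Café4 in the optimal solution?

Solving gives:
  B1→Café3: 70 × $1 = $70
  B1→Café4: 10 × $7 = $70
  B2→Café1: 20 × $2 = $40
  B2→Café2: 40 × $7 = $280
Total cost = $460.
The route B2→Café4 is not used.

0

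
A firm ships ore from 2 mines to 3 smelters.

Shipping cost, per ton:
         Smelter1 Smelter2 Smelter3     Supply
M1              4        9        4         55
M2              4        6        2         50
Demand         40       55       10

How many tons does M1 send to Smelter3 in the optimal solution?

10

The minimum-cost plan:
  M1–Smelter1: 40 × 4 = 160
  M1–Smelter2: 5 × 9 = 45
  M1–Smelter3: 10 × 4 = 40
  M2–Smelter2: 50 × 6 = 300
Total cost = 545.
So M1→Smelter3 carries 10 tons.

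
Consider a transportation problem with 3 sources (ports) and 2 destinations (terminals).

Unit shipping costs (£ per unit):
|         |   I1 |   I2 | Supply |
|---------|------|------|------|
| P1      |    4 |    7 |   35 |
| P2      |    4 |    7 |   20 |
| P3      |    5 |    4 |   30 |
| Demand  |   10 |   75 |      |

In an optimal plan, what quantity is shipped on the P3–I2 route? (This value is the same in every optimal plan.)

30

Optimal shipments:
  P1 to I1: 10 × £4 = £40
  P1 to I2: 25 × £7 = £175
  P2 to I2: 20 × £7 = £140
  P3 to I2: 30 × £4 = £120
Total cost = £475.
So P3→I2 carries 30 TEU.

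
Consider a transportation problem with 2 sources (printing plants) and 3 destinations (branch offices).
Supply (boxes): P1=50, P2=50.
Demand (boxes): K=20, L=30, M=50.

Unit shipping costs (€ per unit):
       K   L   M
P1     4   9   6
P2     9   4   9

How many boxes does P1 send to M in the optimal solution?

Optimal shipments:
  P1→K: 20 × €4 = €80
  P1→M: 30 × €6 = €180
  P2→L: 30 × €4 = €120
  P2→M: 20 × €9 = €180
Total cost = €560.
So P1→M carries 30 boxes.

30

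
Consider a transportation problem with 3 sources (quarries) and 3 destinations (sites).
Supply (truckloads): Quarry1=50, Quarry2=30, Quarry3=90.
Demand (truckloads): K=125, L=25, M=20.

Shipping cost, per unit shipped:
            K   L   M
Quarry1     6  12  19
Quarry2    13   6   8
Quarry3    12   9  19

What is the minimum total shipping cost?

An optimal shipping plan:
  Quarry1–K: 50 truckloads
  Quarry2–L: 10 truckloads
  Quarry2–M: 20 truckloads
  Quarry3–K: 75 truckloads
  Quarry3–L: 15 truckloads
Total cost = 1555.

1555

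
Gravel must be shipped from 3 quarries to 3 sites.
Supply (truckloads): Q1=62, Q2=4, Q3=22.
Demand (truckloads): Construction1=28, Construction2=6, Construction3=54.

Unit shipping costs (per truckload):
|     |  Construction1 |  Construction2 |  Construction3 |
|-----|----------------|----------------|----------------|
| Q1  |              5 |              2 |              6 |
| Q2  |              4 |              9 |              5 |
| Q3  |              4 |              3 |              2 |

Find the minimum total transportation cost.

384

One minimum-cost allocation:
  Q1->Construction1: 24 × 5 = 120
  Q1->Construction2: 6 × 2 = 12
  Q1->Construction3: 32 × 6 = 192
  Q2->Construction1: 4 × 4 = 16
  Q3->Construction3: 22 × 2 = 44
Total = 120 + 12 + 192 + 16 + 44 = 384.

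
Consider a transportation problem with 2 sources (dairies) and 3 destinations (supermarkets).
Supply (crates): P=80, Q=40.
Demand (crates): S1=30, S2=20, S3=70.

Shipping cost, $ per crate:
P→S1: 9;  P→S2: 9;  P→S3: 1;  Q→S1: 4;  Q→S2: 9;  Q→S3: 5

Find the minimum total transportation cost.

An optimal shipping plan:
  P–S2: 10 × $9 = $90
  P–S3: 70 × $1 = $70
  Q–S1: 30 × $4 = $120
  Q–S2: 10 × $9 = $90
Total = 90 + 70 + 120 + 90 = $370.

370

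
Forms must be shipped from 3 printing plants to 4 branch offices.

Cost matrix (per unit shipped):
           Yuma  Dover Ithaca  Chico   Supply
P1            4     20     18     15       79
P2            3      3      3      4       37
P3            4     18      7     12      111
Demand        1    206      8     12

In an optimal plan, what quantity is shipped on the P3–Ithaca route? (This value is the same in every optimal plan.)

Solving gives:
  P1–Yuma: 1 boxes
  P1–Dover: 78 boxes
  P2–Dover: 37 boxes
  P3–Dover: 91 boxes
  P3–Ithaca: 8 boxes
  P3–Chico: 12 boxes
Total cost = 3513.
So P3→Ithaca carries 8 boxes.

8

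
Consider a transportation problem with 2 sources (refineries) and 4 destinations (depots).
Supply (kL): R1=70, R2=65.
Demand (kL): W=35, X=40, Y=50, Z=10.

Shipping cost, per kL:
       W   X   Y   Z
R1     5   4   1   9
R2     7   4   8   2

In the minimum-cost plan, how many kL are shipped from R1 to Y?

50

Solving gives:
  R1→W: 20 × 5 = 100
  R1→Y: 50 × 1 = 50
  R2→W: 15 × 7 = 105
  R2→X: 40 × 4 = 160
  R2→Z: 10 × 2 = 20
Total cost = 435.
So R1→Y carries 50 kL.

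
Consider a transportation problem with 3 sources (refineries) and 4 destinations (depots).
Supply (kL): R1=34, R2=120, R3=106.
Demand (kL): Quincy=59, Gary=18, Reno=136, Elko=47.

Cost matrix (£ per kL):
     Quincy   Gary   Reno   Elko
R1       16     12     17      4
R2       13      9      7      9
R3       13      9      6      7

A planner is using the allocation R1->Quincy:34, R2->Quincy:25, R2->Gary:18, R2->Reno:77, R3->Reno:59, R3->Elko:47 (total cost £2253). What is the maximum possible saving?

Current plan cost = 34·16 + 25·13 + 18·9 + 77·7 + 59·6 + 47·7 = £2253.
Optimal plan:
  R1→Elko: 34 × £4 = £136
  R2→Quincy: 59 × £13 = £767
  R2→Gary: 18 × £9 = £162
  R2→Reno: 43 × £7 = £301
  R3→Reno: 93 × £6 = £558
  R3→Elko: 13 × £7 = £91
Optimal cost = £2015.
Saving = 2253 − 2015 = £238.

238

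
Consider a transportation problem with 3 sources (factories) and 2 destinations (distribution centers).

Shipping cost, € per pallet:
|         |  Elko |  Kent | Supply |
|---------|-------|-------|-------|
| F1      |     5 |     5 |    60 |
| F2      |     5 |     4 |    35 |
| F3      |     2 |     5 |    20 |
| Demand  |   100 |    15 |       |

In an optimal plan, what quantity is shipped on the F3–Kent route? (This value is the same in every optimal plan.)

The minimum-cost plan:
  F1–Elko: 60 × €5 = €300
  F2–Elko: 20 × €5 = €100
  F2–Kent: 15 × €4 = €60
  F3–Elko: 20 × €2 = €40
Total cost = €500.
The route F3→Kent is not used.

0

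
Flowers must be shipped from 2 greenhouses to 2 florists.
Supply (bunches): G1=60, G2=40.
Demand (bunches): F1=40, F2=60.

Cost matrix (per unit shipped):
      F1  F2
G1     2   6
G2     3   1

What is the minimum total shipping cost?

One minimum-cost allocation:
  G1–F1: 40 × 2 = 80
  G1–F2: 20 × 6 = 120
  G2–F2: 40 × 1 = 40
Total = 80 + 120 + 40 = 240.

240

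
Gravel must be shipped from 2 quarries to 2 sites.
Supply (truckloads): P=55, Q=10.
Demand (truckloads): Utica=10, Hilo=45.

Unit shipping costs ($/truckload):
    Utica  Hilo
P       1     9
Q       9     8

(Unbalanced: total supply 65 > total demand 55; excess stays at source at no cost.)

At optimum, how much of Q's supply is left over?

0

Minimum-cost shipments:
  P→Utica: 10 × $1 = $10
  P→Hilo: 35 × $9 = $315
  Q→Hilo: 10 × $8 = $80
Total cost = $405.
Q ships 10 of its 10, leaving 0.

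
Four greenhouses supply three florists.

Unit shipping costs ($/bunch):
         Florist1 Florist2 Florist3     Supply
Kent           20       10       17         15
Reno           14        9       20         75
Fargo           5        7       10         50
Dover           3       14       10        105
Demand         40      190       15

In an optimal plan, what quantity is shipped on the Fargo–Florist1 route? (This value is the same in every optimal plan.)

0

Optimal shipments:
  Kent->Florist2: 15 × $10 = $150
  Reno->Florist2: 75 × $9 = $675
  Fargo->Florist2: 50 × $7 = $350
  Dover->Florist1: 40 × $3 = $120
  Dover->Florist2: 50 × $14 = $700
  Dover->Florist3: 15 × $10 = $150
Total cost = $2145.
The route Fargo→Florist1 is not used.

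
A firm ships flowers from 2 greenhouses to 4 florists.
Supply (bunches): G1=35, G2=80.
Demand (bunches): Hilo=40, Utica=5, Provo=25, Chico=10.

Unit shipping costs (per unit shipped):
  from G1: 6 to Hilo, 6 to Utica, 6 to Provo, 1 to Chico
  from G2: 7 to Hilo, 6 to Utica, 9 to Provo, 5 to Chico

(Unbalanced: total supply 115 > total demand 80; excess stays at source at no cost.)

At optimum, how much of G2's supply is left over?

An optimal plan:
  G1–Provo: 25 bunches
  G1–Chico: 10 bunches
  G2–Hilo: 40 bunches
  G2–Utica: 5 bunches
Total cost = 470.
G2 ships 45 of its 80, leaving 35.

35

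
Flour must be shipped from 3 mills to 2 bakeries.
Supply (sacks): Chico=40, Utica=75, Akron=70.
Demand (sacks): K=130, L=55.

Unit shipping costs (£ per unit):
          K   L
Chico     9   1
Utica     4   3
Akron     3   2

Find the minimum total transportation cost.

A cheapest plan:
  Chico to L: 40 sacks
  Utica to K: 60 sacks
  Utica to L: 15 sacks
  Akron to K: 70 sacks
Total cost = £535.
(Supply check: Chico ships 40; Utica ships 75; Akron ships 70.)

535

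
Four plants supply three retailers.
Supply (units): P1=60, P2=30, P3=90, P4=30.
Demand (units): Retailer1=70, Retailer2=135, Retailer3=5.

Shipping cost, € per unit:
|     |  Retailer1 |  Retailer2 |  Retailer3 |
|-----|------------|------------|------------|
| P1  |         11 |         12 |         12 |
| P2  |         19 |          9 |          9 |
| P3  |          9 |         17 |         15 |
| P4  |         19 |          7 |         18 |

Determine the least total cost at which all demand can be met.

2160

One minimum-cost allocation:
  P1->Retailer2: 60 × €12 = €720
  P2->Retailer2: 30 × €9 = €270
  P3->Retailer1: 70 × €9 = €630
  P3->Retailer2: 15 × €17 = €255
  P3->Retailer3: 5 × €15 = €75
  P4->Retailer2: 30 × €7 = €210
Total = 720 + 270 + 630 + 255 + 75 + 210 = €2160.
(Supply check: P1 ships 60; P2 ships 30; P3 ships 90; P4 ships 30.)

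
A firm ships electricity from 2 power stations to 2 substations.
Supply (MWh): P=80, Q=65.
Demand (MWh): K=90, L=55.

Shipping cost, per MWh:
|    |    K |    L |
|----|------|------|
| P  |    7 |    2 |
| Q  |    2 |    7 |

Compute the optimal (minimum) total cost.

One minimum-cost allocation:
  P->K: 25 × 7 = 175
  P->L: 55 × 2 = 110
  Q->K: 65 × 2 = 130
Total = 175 + 110 + 130 = 415.

415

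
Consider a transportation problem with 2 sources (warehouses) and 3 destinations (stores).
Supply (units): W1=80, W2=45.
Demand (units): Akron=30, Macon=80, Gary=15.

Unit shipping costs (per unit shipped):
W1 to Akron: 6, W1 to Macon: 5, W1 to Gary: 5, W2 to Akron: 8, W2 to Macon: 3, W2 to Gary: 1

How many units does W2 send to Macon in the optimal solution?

30

Solving gives:
  W1–Akron: 30 units
  W1–Macon: 50 units
  W2–Macon: 30 units
  W2–Gary: 15 units
Total cost = 535.
So W2→Macon carries 30 units.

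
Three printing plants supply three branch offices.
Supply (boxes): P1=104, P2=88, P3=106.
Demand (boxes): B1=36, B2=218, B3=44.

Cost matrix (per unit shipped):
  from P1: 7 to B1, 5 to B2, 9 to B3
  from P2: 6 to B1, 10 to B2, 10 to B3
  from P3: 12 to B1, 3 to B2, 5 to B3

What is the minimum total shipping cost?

1574

An optimal shipping plan:
  P1 to B2: 104 × 5 = 520
  P2 to B1: 36 × 6 = 216
  P2 to B2: 8 × 10 = 80
  P2 to B3: 44 × 10 = 440
  P3 to B2: 106 × 3 = 318
Total = 520 + 216 + 80 + 440 + 318 = 1574.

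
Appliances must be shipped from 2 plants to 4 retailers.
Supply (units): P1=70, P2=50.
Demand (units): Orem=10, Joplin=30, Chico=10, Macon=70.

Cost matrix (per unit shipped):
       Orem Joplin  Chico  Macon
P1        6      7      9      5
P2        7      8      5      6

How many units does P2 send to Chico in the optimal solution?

Solving gives:
  P1–Orem: 10 × 6 = 60
  P1–Joplin: 30 × 7 = 210
  P1–Macon: 30 × 5 = 150
  P2–Chico: 10 × 5 = 50
  P2–Macon: 40 × 6 = 240
Total cost = 710.
So P2→Chico carries 10 units.

10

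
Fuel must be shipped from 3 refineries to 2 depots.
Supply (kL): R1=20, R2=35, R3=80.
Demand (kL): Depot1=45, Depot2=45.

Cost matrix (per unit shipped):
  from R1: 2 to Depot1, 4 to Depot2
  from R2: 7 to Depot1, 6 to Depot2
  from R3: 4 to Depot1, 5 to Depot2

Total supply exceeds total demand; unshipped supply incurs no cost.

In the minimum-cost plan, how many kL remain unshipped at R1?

An optimal plan:
  R1–Depot1: 20 kL
  R3–Depot1: 25 kL
  R3–Depot2: 45 kL
Total cost = 365.
R1 ships 20 of its 20, leaving 0.

0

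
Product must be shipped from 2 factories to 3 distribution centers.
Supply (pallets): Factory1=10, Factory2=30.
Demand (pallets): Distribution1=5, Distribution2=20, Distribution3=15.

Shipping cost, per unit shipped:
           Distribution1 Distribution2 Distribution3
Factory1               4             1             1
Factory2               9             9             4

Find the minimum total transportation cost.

205

An optimal shipping plan:
  Factory1–Distribution2: 10 × 1 = 10
  Factory2–Distribution1: 5 × 9 = 45
  Factory2–Distribution2: 10 × 9 = 90
  Factory2–Distribution3: 15 × 4 = 60
Total = 10 + 45 + 90 + 60 = 205.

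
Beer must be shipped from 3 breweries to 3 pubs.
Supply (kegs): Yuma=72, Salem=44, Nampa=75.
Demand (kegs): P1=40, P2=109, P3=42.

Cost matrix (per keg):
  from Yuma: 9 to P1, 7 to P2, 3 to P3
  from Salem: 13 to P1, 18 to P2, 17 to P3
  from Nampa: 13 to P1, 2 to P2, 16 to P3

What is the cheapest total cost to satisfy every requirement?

1078

One minimum-cost allocation:
  Yuma->P2: 30 kegs
  Yuma->P3: 42 kegs
  Salem->P1: 40 kegs
  Salem->P2: 4 kegs
  Nampa->P2: 75 kegs
Total cost = 1078.
(Supply check: Yuma ships 72; Salem ships 44; Nampa ships 75.)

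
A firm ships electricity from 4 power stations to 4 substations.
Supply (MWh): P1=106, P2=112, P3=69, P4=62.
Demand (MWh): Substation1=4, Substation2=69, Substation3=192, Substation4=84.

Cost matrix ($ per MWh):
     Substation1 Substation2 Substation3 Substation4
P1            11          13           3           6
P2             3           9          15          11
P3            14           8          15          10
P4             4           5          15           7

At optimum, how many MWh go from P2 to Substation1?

4

Solving gives:
  P1->Substation3: 106 × $3 = $318
  P2->Substation1: 4 × $3 = $12
  P2->Substation3: 86 × $15 = $1290
  P2->Substation4: 22 × $11 = $242
  P3->Substation2: 69 × $8 = $552
  P4->Substation4: 62 × $7 = $434
Total cost = $2848.
So P2→Substation1 carries 4 MWh.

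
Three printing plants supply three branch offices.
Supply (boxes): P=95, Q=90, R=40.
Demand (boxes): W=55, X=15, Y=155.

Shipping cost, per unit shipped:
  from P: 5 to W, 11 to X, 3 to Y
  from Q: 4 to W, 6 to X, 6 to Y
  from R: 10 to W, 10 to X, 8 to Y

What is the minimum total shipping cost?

An optimal shipping plan:
  P->Y: 95 × 3 = 285
  Q->W: 55 × 4 = 220
  Q->X: 15 × 6 = 90
  Q->Y: 20 × 6 = 120
  R->Y: 40 × 8 = 320
Total = 285 + 220 + 90 + 120 + 320 = 1035.
(Supply check: P ships 95; Q ships 90; R ships 40.)

1035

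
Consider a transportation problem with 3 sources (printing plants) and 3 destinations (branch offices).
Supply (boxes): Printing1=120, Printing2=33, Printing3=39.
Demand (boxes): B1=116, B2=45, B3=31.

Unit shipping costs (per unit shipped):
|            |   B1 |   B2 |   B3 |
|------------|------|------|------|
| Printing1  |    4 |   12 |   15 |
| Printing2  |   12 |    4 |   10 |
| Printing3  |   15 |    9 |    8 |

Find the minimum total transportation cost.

An optimal shipping plan:
  Printing1 to B1: 116 × 4 = 464
  Printing1 to B2: 4 × 12 = 48
  Printing2 to B2: 33 × 4 = 132
  Printing3 to B2: 8 × 9 = 72
  Printing3 to B3: 31 × 8 = 248
Total = 464 + 48 + 132 + 72 + 248 = 964.

964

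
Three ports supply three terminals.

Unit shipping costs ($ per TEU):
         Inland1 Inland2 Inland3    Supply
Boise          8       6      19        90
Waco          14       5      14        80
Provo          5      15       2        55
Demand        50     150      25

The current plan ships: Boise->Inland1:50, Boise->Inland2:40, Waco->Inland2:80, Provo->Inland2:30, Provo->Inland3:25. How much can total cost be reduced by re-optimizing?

360

Current plan cost = 50·8 + 40·6 + 80·5 + 30·15 + 25·2 = $1540.
Optimal plan:
  Boise to Inland1: 20 × $8 = $160
  Boise to Inland2: 70 × $6 = $420
  Waco to Inland2: 80 × $5 = $400
  Provo to Inland1: 30 × $5 = $150
  Provo to Inland3: 25 × $2 = $50
Optimal cost = $1180.
Saving = 1540 − 1180 = $360.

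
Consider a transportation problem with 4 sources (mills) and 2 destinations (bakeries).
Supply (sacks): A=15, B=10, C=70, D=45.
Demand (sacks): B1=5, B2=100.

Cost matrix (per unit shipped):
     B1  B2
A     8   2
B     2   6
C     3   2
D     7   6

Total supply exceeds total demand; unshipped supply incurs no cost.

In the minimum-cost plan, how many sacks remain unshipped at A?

0

Minimum-cost shipments:
  A to B2: 15 sacks
  B to B1: 5 sacks
  B to B2: 5 sacks
  C to B2: 70 sacks
  D to B2: 10 sacks
Total cost = 270.
A ships 15 of its 15, leaving 0.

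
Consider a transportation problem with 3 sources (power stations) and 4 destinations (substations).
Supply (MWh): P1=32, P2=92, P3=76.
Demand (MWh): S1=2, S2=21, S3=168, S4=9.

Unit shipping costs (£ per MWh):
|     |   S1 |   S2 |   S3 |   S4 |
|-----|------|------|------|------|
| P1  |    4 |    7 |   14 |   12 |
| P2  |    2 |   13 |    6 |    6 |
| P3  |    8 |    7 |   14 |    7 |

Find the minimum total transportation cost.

An optimal shipping plan:
  P1->S1: 2 × £4 = £8
  P1->S2: 21 × £7 = £147
  P1->S3: 9 × £14 = £126
  P2->S3: 92 × £6 = £552
  P3->S3: 67 × £14 = £938
  P3->S4: 9 × £7 = £63
Total = 8 + 147 + 126 + 552 + 938 + 63 = £1834.
(Supply check: P1 ships 32; P2 ships 92; P3 ships 76.)

1834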